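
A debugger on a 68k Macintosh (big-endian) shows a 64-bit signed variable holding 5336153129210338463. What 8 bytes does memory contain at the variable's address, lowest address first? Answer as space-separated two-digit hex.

4A 0D D2 FF B5 AB DC 9F

5336153129210338463 in hexadecimal, padded to 64 bits, is 0x4A0DD2FFB5ABDC9F.
Split into bytes (most-significant first): 4A 0D D2 FF B5 AB DC 9F.
Big-endian stores the most-significant byte at the lowest address.
So the memory order matches the most-significant-first order: 4A 0D D2 FF B5 AB DC 9F.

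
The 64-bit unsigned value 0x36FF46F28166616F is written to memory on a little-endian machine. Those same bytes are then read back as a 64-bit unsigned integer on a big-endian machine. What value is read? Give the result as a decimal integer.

Stored little-endian, the bytes at ascending addresses are 6F 61 66 81 F2 46 FF 36.
Read back as big-endian, the last byte is least significant, giving 0x6F616681F246FF36.
0x6F616681F246FF36 = 8025808719252487990.

8025808719252487990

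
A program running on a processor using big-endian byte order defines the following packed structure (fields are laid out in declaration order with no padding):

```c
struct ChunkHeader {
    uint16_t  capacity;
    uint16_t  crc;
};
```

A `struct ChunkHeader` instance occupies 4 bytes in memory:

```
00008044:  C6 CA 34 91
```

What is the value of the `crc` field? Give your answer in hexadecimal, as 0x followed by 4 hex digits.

`crc` follows `capacity` (2 bytes), so it starts at byte offset 2 and occupies 2 bytes.
Bytes at offsets 2..3: 34 91.
In big-endian order the high byte comes first in memory.
The bytes are already most-significant first: 0x3491.

0x3491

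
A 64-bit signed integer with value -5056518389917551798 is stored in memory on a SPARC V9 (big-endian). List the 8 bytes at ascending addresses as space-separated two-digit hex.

Two's complement of -5056518389917551798 in 64 bits: 5056518389917551798 = 0x462C5CAF5F440CB6; invert → 0xB9D3A350A0BBF349; add 1 → 0xB9D3A350A0BBF34A.
Split into bytes (most-significant first): B9 D3 A3 50 A0 BB F3 4A.
In big-endian order the high byte comes first in memory.
So the memory order matches the most-significant-first order: B9 D3 A3 50 A0 BB F3 4A.

B9 D3 A3 50 A0 BB F3 4A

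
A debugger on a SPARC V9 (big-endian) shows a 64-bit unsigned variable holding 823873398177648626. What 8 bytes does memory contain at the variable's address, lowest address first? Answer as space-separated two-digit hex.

823873398177648626 in hexadecimal, padded to 64 bits, is 0x0B6EFC7D9645CFF2.
Split into bytes (most-significant first): 0B 6E FC 7D 96 45 CF F2.
Big-endian stores the most-significant byte at the lowest address.
So the memory order matches the most-significant-first order: 0B 6E FC 7D 96 45 CF F2.

0B 6E FC 7D 96 45 CF F2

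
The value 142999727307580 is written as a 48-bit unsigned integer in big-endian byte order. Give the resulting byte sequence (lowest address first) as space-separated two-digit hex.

82 0E B7 F2 FB 3C

142999727307580 in hexadecimal, padded to 48 bits, is 0x820EB7F2FB3C.
Split into bytes (most-significant first): 82 0E B7 F2 FB 3C.
Big-endian stores the most-significant byte at the lowest address.
So the memory order matches the most-significant-first order: 82 0E B7 F2 FB 3C.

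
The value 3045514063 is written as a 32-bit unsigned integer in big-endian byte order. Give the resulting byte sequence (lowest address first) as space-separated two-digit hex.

3045514063 in hexadecimal, padded to 32 bits, is 0xB586DB4F.
Split into bytes (most-significant first): B5 86 DB 4F.
In big-endian order the high byte comes first in memory.
So the memory order matches the most-significant-first order: B5 86 DB 4F.

B5 86 DB 4F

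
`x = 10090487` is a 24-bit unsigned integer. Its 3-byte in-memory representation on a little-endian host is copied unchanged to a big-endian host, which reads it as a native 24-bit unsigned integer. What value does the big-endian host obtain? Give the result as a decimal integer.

10090487 in 24-bit hexadecimal is 0x99F7F7.
Stored little-endian, the bytes at ascending addresses are F7 F7 99.
Read back as big-endian, the last byte is least significant, giving 0xF7F799.
0xF7F799 = 16250777.

16250777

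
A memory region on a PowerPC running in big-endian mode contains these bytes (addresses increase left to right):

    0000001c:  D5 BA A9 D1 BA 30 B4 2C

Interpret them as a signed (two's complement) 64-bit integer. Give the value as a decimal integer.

In big-endian order the high byte comes first in memory.
The bytes are already most-significant first: 0xD5BAA9D1BA30B42C.
Top bit is set, so as a signed 64-bit value this is 0xD5BAA9D1BA30B42C − 2^64 = -3045935479725706196.

-3045935479725706196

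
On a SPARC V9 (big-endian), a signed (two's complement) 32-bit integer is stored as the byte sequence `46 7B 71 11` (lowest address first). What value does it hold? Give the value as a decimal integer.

1182494993

Big-endian: lowest address holds the most-significant byte.
The bytes are already most-significant first: 0x467B7111.
0x467B7111 = 1182494993.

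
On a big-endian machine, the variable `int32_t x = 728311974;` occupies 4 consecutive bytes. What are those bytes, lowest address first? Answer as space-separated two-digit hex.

728311974 in hexadecimal, padded to 32 bits, is 0x2B6928A6.
Split into bytes (most-significant first): 2B 69 28 A6.
In big-endian order the high byte comes first in memory.
So the memory order matches the most-significant-first order: 2B 69 28 A6.

2B 69 28 A6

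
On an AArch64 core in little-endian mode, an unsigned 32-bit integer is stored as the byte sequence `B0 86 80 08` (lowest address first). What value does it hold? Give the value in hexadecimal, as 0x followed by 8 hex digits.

Little-endian stores the least-significant byte at the lowest address.
Reassemble most-significant byte first: 08 80 86 B0 → 0x088086B0.

0x088086B0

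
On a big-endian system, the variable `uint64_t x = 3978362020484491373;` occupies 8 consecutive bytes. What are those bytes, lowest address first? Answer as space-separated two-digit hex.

37 35 FB 2D EA E2 28 6D

3978362020484491373 in hexadecimal, padded to 64 bits, is 0x3735FB2DEAE2286D.
Split into bytes (most-significant first): 37 35 FB 2D EA E2 28 6D.
Big-endian stores the most-significant byte at the lowest address.
So the memory order matches the most-significant-first order: 37 35 FB 2D EA E2 28 6D.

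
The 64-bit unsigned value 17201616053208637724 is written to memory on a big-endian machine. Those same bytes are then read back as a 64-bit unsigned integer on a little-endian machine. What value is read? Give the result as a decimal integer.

2044960298995726574

17201616053208637724 in 64-bit hexadecimal is 0xEEB86AA98E28611C.
Stored big-endian, the bytes at ascending addresses are EE B8 6A A9 8E 28 61 1C.
Read back as little-endian, the first byte is least significant, giving 0x1C61288EA96AB8EE.
0x1C61288EA96AB8EE = 2044960298995726574.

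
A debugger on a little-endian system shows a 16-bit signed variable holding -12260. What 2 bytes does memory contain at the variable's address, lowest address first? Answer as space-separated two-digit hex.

Two's complement of -12260 in 16 bits: 12260 = 0x2FE4; invert → 0xD01B; add 1 → 0xD01C.
Split into bytes (most-significant first): D0 1C.
Little-endian: lowest address holds the least-significant byte.
So at ascending addresses the bytes are 1C D0.

1C D0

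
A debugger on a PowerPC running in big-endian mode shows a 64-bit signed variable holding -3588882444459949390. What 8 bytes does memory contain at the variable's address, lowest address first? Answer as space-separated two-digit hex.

Two's complement of -3588882444459949390 in 64 bits: 3588882444459949390 = 0x31CE45918AABBD4E; invert → 0xCE31BA6E755442B1; add 1 → 0xCE31BA6E755442B2.
Split into bytes (most-significant first): CE 31 BA 6E 75 54 42 B2.
In big-endian order the high byte comes first in memory.
So the memory order matches the most-significant-first order: CE 31 BA 6E 75 54 42 B2.

CE 31 BA 6E 75 54 42 B2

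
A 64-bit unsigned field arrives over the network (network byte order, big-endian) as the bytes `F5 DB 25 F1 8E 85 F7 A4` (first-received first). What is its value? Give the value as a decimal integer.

17715795278600468388

Big-endian stores the most-significant byte at the lowest address.
The bytes are already most-significant first: 0xF5DB25F18E85F7A4.
0xF5DB25F18E85F7A4 = 17715795278600468388.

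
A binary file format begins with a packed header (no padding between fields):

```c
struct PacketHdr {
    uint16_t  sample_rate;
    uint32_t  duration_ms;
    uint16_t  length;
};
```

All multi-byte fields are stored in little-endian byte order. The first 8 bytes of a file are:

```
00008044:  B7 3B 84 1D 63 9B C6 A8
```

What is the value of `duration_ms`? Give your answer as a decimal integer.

2606964100

`duration_ms` follows `sample_rate` (2 bytes), so it starts at byte offset 2 and occupies 4 bytes.
Bytes at offsets 2..5: 84 1D 63 9B.
In little-endian order the low byte comes first in memory.
Reassemble most-significant byte first: 9B 63 1D 84 → 0x9B631D84.
0x9B631D84 = 2606964100.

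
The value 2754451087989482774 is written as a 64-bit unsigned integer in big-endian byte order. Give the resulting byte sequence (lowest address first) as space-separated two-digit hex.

2754451087989482774 in hexadecimal, padded to 64 bits, is 0x2639C6ABBACD2516.
Split into bytes (most-significant first): 26 39 C6 AB BA CD 25 16.
In big-endian order the high byte comes first in memory.
So the memory order matches the most-significant-first order: 26 39 C6 AB BA CD 25 16.

26 39 C6 AB BA CD 25 16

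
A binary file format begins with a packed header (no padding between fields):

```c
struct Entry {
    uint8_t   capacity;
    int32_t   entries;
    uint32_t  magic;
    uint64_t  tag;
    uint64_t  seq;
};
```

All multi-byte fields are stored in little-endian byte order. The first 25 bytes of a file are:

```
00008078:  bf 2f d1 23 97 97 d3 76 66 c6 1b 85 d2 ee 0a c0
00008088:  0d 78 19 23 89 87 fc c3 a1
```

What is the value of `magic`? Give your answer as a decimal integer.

1719063447

`magic` follows `capacity` (1 B), `entries` (4 B), so it starts at offset 1 + 4 = 5 and occupies 4 bytes.
Bytes at offsets 5..8: 97 D3 76 66.
Little-endian: lowest address holds the least-significant byte.
Reassemble most-significant byte first: 66 76 D3 97 → 0x6676D397.
0x6676D397 = 1719063447.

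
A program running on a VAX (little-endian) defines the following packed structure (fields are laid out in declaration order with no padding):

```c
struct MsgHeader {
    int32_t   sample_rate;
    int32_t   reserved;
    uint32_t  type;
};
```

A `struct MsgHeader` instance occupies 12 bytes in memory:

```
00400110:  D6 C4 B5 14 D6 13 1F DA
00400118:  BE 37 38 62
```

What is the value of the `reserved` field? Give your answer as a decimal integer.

-635497514

`reserved` follows `sample_rate` (4 bytes), so it starts at byte offset 4 and occupies 4 bytes.
Bytes at offsets 4..7: D6 13 1F DA.
Little-endian: lowest address holds the least-significant byte.
Reassemble most-significant byte first: DA 1F 13 D6 → 0xDA1F13D6.
Top bit is set, so as a signed 32-bit value this is 0xDA1F13D6 − 2^32 = -635497514.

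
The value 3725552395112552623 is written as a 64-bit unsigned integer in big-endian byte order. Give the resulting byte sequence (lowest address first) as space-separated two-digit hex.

33 B3 D2 2A 1E CA 18 AF

3725552395112552623 in hexadecimal, padded to 64 bits, is 0x33B3D22A1ECA18AF.
Split into bytes (most-significant first): 33 B3 D2 2A 1E CA 18 AF.
Big-endian: lowest address holds the most-significant byte.
So the memory order matches the most-significant-first order: 33 B3 D2 2A 1E CA 18 AF.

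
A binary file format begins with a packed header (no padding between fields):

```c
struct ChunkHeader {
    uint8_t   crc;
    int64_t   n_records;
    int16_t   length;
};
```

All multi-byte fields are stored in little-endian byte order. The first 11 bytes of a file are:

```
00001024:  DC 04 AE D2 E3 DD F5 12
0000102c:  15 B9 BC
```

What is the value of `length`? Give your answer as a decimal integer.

`length` follows `crc` (1 B), `n_records` (8 B), so it starts at offset 1 + 8 = 9 and occupies 2 bytes.
Bytes at offsets 9..10: B9 BC.
Little-endian: lowest address holds the least-significant byte.
Reassemble most-significant byte first: BC B9 → 0xBCB9.
Top bit is set, so as a signed 16-bit value this is 0xBCB9 − 2^16 = -17223.

-17223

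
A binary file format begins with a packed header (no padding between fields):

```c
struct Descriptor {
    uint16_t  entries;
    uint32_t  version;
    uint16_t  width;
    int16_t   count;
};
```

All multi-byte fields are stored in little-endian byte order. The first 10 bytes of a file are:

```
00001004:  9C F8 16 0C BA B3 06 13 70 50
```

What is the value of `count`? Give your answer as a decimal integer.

`count` follows `entries` (2 B), `version` (4 B), `width` (2 B), so it starts at offset 2 + 4 + 2 = 8 and occupies 2 bytes.
Bytes at offsets 8..9: 70 50.
In little-endian order the low byte comes first in memory.
Reassemble most-significant byte first: 50 70 → 0x5070.
0x5070 = 20592.

20592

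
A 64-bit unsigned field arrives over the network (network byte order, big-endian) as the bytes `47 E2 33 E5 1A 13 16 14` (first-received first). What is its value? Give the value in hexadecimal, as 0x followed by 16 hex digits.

Big-endian: lowest address holds the most-significant byte.
The bytes are already most-significant first: 0x47E233E51A131614.

0x47E233E51A131614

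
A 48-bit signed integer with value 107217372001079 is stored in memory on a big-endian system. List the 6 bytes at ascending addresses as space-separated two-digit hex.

107217372001079 in hexadecimal, padded to 48 bits, is 0x61837D5F3337.
Split into bytes (most-significant first): 61 83 7D 5F 33 37.
Big-endian: lowest address holds the most-significant byte.
So the memory order matches the most-significant-first order: 61 83 7D 5F 33 37.

61 83 7D 5F 33 37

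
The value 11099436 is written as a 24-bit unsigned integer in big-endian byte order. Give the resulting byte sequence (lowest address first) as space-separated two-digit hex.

A9 5D 2C

11099436 in hexadecimal, padded to 24 bits, is 0xA95D2C.
Split into bytes (most-significant first): A9 5D 2C.
In big-endian order the high byte comes first in memory.
So the memory order matches the most-significant-first order: A9 5D 2C.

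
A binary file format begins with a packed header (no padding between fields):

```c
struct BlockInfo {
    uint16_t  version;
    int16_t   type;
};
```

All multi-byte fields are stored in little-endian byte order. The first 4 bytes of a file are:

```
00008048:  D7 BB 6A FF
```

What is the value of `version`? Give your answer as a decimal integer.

48087

`version` is the first field, at byte offset 0, occupying 2 bytes.
Bytes at offsets 0..1: D7 BB.
Little-endian: lowest address holds the least-significant byte.
Reassemble most-significant byte first: BB D7 → 0xBBD7.
0xBBD7 = 48087.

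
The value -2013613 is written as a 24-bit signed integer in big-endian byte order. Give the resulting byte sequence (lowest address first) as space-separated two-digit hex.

Two's complement of -2013613 in 24 bits: 2013613 = 0x1EB9AD; invert → 0xE14652; add 1 → 0xE14653.
Split into bytes (most-significant first): E1 46 53.
In big-endian order the high byte comes first in memory.
So the memory order matches the most-significant-first order: E1 46 53.

E1 46 53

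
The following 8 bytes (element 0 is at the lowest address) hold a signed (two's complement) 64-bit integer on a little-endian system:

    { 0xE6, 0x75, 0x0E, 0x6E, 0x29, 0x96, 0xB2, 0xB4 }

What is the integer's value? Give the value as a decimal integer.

Little-endian stores the least-significant byte at the lowest address.
Reassemble most-significant byte first: B4 B2 96 29 6E 0E 75 E6 → 0xB4B296296E0E75E6.
Top bit is set, so as a signed 64-bit value this is 0xB4B296296E0E75E6 − 2^64 = -5426109496343759386.

-5426109496343759386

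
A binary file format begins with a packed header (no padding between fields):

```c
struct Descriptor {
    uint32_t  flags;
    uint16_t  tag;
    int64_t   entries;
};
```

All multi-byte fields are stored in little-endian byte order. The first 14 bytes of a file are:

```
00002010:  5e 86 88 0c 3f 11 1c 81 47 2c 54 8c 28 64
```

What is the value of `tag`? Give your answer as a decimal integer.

`tag` follows `flags` (4 bytes), so it starts at byte offset 4 and occupies 2 bytes.
Bytes at offsets 4..5: 3F 11.
Little-endian: lowest address holds the least-significant byte.
Reassemble most-significant byte first: 11 3F → 0x113F.
0x113F = 4415.

4415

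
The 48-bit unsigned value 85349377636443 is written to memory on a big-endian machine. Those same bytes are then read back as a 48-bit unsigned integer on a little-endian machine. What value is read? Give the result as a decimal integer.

85349377636443 in 48-bit hexadecimal is 0x4D9FF355F85B.
Stored big-endian, the bytes at ascending addresses are 4D 9F F3 55 F8 5B.
Read back as little-endian, the first byte is least significant, giving 0x5BF855F39F4D.
0x5BF855F39F4D = 101122152046413.

101122152046413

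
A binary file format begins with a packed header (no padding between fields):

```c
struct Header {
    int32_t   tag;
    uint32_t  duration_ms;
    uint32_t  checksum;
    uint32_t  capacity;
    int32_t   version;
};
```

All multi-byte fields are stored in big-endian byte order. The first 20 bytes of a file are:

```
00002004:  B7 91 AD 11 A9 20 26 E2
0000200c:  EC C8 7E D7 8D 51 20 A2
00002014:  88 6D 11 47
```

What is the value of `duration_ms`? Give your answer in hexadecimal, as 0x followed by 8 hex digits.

`duration_ms` follows `tag` (4 bytes), so it starts at byte offset 4 and occupies 4 bytes.
Bytes at offsets 4..7: A9 20 26 E2.
In big-endian order the high byte comes first in memory.
The bytes are already most-significant first: 0xA92026E2.

0xA92026E2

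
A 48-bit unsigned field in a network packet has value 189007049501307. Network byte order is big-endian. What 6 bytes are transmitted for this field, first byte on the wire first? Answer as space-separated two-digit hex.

AB E6 A2 0B AA 7B

189007049501307 in hexadecimal, padded to 48 bits, is 0xABE6A20BAA7B.
Split into bytes (most-significant first): AB E6 A2 0B AA 7B.
Big-endian: lowest address holds the most-significant byte.
So the memory order matches the most-significant-first order: AB E6 A2 0B AA 7B.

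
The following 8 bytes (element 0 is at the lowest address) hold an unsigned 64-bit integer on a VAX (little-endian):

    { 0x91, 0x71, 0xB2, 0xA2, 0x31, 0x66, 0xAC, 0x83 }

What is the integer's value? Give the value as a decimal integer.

In little-endian order the low byte comes first in memory.
Reassemble most-significant byte first: 83 AC 66 31 A2 B2 71 91 → 0x83AC6631A2B27191.
0x83AC6631A2B27191 = 9488070878331826577.

9488070878331826577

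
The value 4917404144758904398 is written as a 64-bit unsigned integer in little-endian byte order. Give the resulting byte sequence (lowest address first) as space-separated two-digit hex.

4917404144758904398 in hexadecimal, padded to 64 bits, is 0x443E21042163564E.
Split into bytes (most-significant first): 44 3E 21 04 21 63 56 4E.
Little-endian: lowest address holds the least-significant byte.
So at ascending addresses the bytes are 4E 56 63 21 04 21 3E 44.

4E 56 63 21 04 21 3E 44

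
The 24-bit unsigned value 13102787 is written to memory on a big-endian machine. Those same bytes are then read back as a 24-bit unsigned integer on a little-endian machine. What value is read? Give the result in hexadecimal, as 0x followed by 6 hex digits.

13102787 in 24-bit hexadecimal is 0xC7EEC3.
Stored big-endian, the bytes at ascending addresses are C7 EE C3.
Read back as little-endian, the first byte is least significant, giving 0xC3EEC7.

0xC3EEC7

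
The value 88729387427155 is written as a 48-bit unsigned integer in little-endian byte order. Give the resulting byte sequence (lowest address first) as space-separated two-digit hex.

53 65 9E EB B2 50

88729387427155 in hexadecimal, padded to 48 bits, is 0x50B2EB9E6553.
Split into bytes (most-significant first): 50 B2 EB 9E 65 53.
Little-endian: lowest address holds the least-significant byte.
So at ascending addresses the bytes are 53 65 9E EB B2 50.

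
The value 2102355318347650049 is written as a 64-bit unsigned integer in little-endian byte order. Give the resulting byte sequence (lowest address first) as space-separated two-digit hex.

01 D4 C3 F5 05 11 2D 1D

2102355318347650049 in hexadecimal, padded to 64 bits, is 0x1D2D1105F5C3D401.
Split into bytes (most-significant first): 1D 2D 11 05 F5 C3 D4 01.
In little-endian order the low byte comes first in memory.
So at ascending addresses the bytes are 01 D4 C3 F5 05 11 2D 1D.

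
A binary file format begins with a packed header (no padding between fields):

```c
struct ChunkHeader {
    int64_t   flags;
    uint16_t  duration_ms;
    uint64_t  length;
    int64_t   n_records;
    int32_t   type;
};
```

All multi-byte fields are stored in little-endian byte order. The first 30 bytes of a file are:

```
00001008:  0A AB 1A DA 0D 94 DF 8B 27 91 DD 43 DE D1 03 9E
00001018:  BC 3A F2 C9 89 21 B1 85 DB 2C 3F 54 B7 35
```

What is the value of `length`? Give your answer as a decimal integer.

`length` follows `flags` (8 B), `duration_ms` (2 B), so it starts at offset 8 + 2 = 10 and occupies 8 bytes.
Bytes at offsets 10..17: DD 43 DE D1 03 9E BC 3A.
In little-endian order the low byte comes first in memory.
Reassemble most-significant byte first: 3A BC 9E 03 D1 DE 43 DD → 0x3ABC9E03D1DE43DD.
0x3ABC9E03D1DE43DD = 4232431489064518621.

4232431489064518621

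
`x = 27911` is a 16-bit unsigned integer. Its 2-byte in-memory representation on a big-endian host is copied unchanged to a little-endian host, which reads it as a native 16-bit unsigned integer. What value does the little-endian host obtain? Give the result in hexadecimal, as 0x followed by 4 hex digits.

27911 in 16-bit hexadecimal is 0x6D07.
Stored big-endian, the bytes at ascending addresses are 6D 07.
Read back as little-endian, the first byte is least significant, giving 0x076D.

0x076D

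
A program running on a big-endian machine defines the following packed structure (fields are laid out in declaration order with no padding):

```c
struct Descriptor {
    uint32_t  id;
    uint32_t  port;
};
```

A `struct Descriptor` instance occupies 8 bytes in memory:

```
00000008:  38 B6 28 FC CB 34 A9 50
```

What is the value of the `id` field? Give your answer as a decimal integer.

951462140

`id` is the first field, at byte offset 0, occupying 4 bytes.
Bytes at offsets 0..3: 38 B6 28 FC.
In big-endian order the high byte comes first in memory.
The bytes are already most-significant first: 0x38B628FC.
0x38B628FC = 951462140.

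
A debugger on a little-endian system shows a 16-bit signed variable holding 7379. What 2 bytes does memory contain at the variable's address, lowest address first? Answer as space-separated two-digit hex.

D3 1C

7379 in hexadecimal, padded to 16 bits, is 0x1CD3.
Split into bytes (most-significant first): 1C D3.
Little-endian stores the least-significant byte at the lowest address.
So at ascending addresses the bytes are D3 1C.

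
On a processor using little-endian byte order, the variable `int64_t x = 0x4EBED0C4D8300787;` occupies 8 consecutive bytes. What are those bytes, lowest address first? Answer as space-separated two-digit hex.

87 07 30 D8 C4 D0 BE 4E

Split into bytes (most-significant first): 4E BE D0 C4 D8 30 07 87.
Little-endian: lowest address holds the least-significant byte.
So at ascending addresses the bytes are 87 07 30 D8 C4 D0 BE 4E.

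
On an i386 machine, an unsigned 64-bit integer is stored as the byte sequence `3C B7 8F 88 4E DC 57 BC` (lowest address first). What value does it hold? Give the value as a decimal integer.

Little-endian stores the least-significant byte at the lowest address.
Reassemble most-significant byte first: BC 57 DC 4E 88 8F B7 3C → 0xBC57DC4E888FB73C.
0xBC57DC4E888FB73C = 13571558231960958780.

13571558231960958780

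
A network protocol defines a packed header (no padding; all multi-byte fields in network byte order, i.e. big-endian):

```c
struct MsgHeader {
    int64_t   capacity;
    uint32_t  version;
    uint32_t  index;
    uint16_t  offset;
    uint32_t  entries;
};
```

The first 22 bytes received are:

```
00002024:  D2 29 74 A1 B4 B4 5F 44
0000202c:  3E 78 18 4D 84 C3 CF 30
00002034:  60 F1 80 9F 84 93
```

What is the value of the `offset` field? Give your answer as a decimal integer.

24817

`offset` follows `capacity` (8 B), `version` (4 B), `index` (4 B), so it starts at offset 8 + 4 + 4 = 16 and occupies 2 bytes.
Bytes at offsets 16..17: 60 F1.
Big-endian stores the most-significant byte at the lowest address.
The bytes are already most-significant first: 0x60F1.
0x60F1 = 24817.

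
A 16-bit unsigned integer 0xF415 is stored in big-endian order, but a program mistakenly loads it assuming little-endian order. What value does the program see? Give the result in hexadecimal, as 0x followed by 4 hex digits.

Stored big-endian, the bytes at ascending addresses are F4 15.
Read back as little-endian, the first byte is least significant, giving 0x15F4.

0x15F4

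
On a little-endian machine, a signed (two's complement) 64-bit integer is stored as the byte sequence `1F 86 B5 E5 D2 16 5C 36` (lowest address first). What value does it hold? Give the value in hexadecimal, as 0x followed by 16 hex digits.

Little-endian: lowest address holds the least-significant byte.
Reassemble most-significant byte first: 36 5C 16 D2 E5 B5 86 1F → 0x365C16D2E5B5861F.

0x365C16D2E5B5861F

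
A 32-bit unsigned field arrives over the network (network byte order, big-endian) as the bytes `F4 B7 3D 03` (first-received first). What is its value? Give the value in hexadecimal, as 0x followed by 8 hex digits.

Big-endian: lowest address holds the most-significant byte.
The bytes are already most-significant first: 0xF4B73D03.

0xF4B73D03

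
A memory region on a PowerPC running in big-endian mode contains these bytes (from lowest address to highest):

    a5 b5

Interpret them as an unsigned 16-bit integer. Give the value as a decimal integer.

42421

Big-endian: lowest address holds the most-significant byte.
The bytes are already most-significant first: 0xA5B5.
0xA5B5 = 42421.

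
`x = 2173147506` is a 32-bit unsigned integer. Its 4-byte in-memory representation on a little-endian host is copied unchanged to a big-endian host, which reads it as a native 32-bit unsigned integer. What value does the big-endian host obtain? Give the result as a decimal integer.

1922664321

2173147506 in 32-bit hexadecimal is 0x81879972.
Stored little-endian, the bytes at ascending addresses are 72 99 87 81.
Read back as big-endian, the last byte is least significant, giving 0x72998781.
0x72998781 = 1922664321.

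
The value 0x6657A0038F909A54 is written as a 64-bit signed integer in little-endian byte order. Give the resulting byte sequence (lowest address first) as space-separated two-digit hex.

Split into bytes (most-significant first): 66 57 A0 03 8F 90 9A 54.
Little-endian: lowest address holds the least-significant byte.
So at ascending addresses the bytes are 54 9A 90 8F 03 A0 57 66.

54 9A 90 8F 03 A0 57 66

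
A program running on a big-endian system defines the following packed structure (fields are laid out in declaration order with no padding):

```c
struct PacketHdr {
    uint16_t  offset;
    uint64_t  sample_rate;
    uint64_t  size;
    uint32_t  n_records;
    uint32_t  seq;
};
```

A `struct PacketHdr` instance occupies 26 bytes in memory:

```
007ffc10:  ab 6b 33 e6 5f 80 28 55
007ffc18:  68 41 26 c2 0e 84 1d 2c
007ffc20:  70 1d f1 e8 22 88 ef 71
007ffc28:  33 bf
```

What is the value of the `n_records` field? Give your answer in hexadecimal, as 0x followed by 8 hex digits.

0xF1E82288

`n_records` follows `offset` (2 B), `sample_rate` (8 B), `size` (8 B), so it starts at offset 2 + 8 + 8 = 18 and occupies 4 bytes.
Bytes at offsets 18..21: F1 E8 22 88.
Big-endian: lowest address holds the most-significant byte.
The bytes are already most-significant first: 0xF1E82288.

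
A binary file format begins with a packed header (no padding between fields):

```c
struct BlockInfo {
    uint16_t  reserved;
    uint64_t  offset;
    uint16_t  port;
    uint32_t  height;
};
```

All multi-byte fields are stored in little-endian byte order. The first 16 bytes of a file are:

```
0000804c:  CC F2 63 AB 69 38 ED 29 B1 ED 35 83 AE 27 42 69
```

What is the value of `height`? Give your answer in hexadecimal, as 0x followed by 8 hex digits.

0x694227AE

`height` follows `reserved` (2 B), `offset` (8 B), `port` (2 B), so it starts at offset 2 + 8 + 2 = 12 and occupies 4 bytes.
Bytes at offsets 12..15: AE 27 42 69.
In little-endian order the low byte comes first in memory.
Reassemble most-significant byte first: 69 42 27 AE → 0x694227AE.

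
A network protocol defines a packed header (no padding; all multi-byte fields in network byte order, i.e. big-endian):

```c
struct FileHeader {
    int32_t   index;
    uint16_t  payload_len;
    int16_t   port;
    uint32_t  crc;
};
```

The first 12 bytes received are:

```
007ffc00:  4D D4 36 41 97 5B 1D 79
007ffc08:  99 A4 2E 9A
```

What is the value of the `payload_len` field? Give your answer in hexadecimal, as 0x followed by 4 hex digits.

`payload_len` follows `index` (4 bytes), so it starts at byte offset 4 and occupies 2 bytes.
Bytes at offsets 4..5: 97 5B.
In big-endian order the high byte comes first in memory.
The bytes are already most-significant first: 0x975B.

0x975B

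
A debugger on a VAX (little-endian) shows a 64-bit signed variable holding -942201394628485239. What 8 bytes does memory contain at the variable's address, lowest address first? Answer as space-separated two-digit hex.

89 9F 4A D6 D2 A0 EC F2

Two's complement of -942201394628485239 in 64 bits: 942201394628485239 = 0x0D135F2D29B56077; invert → 0xF2ECA0D2D64A9F88; add 1 → 0xF2ECA0D2D64A9F89.
Split into bytes (most-significant first): F2 EC A0 D2 D6 4A 9F 89.
In little-endian order the low byte comes first in memory.
So at ascending addresses the bytes are 89 9F 4A D6 D2 A0 EC F2.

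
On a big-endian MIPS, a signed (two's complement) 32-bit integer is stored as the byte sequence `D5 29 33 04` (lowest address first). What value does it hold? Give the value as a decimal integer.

-718720252

Big-endian stores the most-significant byte at the lowest address.
The bytes are already most-significant first: 0xD5293304.
Top bit is set, so as a signed 32-bit value this is 0xD5293304 − 2^32 = -718720252.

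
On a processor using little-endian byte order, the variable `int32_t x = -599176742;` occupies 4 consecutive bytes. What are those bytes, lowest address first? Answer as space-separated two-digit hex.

Two's complement of -599176742 in 32 bits: 599176742 = 0x23B6B626; invert → 0xDC4949D9; add 1 → 0xDC4949DA.
Split into bytes (most-significant first): DC 49 49 DA.
Little-endian: lowest address holds the least-significant byte.
So at ascending addresses the bytes are DA 49 49 DC.

DA 49 49 DC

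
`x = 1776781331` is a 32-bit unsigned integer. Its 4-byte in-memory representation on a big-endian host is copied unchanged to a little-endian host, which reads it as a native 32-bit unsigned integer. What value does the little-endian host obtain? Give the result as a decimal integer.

327739241

1776781331 in 32-bit hexadecimal is 0x69E78813.
Stored big-endian, the bytes at ascending addresses are 69 E7 88 13.
Read back as little-endian, the first byte is least significant, giving 0x1388E769.
0x1388E769 = 327739241.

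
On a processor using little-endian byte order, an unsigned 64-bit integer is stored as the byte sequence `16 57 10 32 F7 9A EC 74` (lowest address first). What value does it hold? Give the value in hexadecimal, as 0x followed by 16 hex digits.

0x74EC9AF732105716

In little-endian order the low byte comes first in memory.
Reassemble most-significant byte first: 74 EC 9A F7 32 10 57 16 → 0x74EC9AF732105716.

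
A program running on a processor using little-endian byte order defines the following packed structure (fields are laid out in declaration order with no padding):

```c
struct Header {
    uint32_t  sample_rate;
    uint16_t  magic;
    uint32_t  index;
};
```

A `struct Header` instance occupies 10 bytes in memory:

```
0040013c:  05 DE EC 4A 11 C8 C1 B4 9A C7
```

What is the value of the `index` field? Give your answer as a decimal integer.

3348804801

`index` follows `sample_rate` (4 B), `magic` (2 B), so it starts at offset 4 + 2 = 6 and occupies 4 bytes.
Bytes at offsets 6..9: C1 B4 9A C7.
Little-endian stores the least-significant byte at the lowest address.
Reassemble most-significant byte first: C7 9A B4 C1 → 0xC79AB4C1.
0xC79AB4C1 = 3348804801.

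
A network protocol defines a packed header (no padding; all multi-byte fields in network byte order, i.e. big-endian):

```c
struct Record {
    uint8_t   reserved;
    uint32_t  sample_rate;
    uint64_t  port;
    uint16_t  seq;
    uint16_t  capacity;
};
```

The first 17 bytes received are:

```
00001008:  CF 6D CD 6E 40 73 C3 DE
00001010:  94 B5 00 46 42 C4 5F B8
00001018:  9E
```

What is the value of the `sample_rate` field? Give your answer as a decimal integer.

`sample_rate` follows `reserved` (1 byte), so it starts at byte offset 1 and occupies 4 bytes.
Bytes at offsets 1..4: 6D CD 6E 40.
Big-endian stores the most-significant byte at the lowest address.
The bytes are already most-significant first: 0x6DCD6E40.
0x6DCD6E40 = 1842179648.

1842179648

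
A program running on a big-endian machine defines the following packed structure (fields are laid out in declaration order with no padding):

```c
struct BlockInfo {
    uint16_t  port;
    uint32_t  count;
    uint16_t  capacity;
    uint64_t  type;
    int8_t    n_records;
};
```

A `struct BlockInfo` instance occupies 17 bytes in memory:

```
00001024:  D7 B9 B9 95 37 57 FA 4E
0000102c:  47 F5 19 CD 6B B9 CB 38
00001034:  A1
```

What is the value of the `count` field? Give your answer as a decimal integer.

`count` follows `port` (2 bytes), so it starts at byte offset 2 and occupies 4 bytes.
Bytes at offsets 2..5: B9 95 37 57.
In big-endian order the high byte comes first in memory.
The bytes are already most-significant first: 0xB9953757.
0xB9953757 = 3113563991.

3113563991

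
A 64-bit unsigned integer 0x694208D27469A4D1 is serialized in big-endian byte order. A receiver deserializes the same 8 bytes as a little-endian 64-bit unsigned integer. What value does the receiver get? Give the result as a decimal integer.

Stored big-endian, the bytes at ascending addresses are 69 42 08 D2 74 69 A4 D1.
Read back as little-endian, the first byte is least significant, giving 0xD1A46974D2084269.
0xD1A46974D2084269 = 15106315000568365673.

15106315000568365673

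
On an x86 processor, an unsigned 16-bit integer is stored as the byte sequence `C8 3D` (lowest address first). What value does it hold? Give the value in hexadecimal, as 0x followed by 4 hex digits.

0x3DC8

In little-endian order the low byte comes first in memory.
Reassemble most-significant byte first: 3D C8 → 0x3DC8.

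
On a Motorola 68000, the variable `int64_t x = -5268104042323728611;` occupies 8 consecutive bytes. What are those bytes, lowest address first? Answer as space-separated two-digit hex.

B6 E3 EF 48 FD 7E A7 1D

Two's complement of -5268104042323728611 in 64 bits: 5268104042323728611 = 0x491C10B7028158E3; invert → 0xB6E3EF48FD7EA71C; add 1 → 0xB6E3EF48FD7EA71D.
Split into bytes (most-significant first): B6 E3 EF 48 FD 7E A7 1D.
Big-endian stores the most-significant byte at the lowest address.
So the memory order matches the most-significant-first order: B6 E3 EF 48 FD 7E A7 1D.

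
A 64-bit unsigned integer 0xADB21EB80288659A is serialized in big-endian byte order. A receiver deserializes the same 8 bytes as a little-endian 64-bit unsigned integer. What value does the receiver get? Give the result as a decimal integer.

Stored big-endian, the bytes at ascending addresses are AD B2 1E B8 02 88 65 9A.
Read back as little-endian, the first byte is least significant, giving 0x9A658802B81EB2AD.
0x9A658802B81EB2AD = 11125447999749010093.

11125447999749010093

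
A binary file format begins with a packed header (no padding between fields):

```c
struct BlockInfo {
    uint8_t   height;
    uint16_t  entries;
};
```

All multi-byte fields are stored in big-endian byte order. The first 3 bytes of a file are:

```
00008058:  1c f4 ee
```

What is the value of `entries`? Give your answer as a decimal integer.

`entries` follows `height` (1 byte), so it starts at byte offset 1 and occupies 2 bytes.
Bytes at offsets 1..2: F4 EE.
In big-endian order the high byte comes first in memory.
The bytes are already most-significant first: 0xF4EE.
0xF4EE = 62702.

62702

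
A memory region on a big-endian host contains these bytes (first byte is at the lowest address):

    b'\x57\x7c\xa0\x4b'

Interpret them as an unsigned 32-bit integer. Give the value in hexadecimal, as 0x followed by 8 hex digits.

0x577CA04B

Big-endian stores the most-significant byte at the lowest address.
The bytes are already most-significant first: 0x577CA04B.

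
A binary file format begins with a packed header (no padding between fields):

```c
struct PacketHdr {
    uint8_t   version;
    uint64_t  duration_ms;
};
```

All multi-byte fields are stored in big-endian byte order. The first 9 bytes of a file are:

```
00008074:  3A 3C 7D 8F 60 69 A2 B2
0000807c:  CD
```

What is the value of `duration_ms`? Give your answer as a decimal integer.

`duration_ms` follows `version` (1 byte), so it starts at byte offset 1 and occupies 8 bytes.
Bytes at offsets 1..8: 3C 7D 8F 60 69 A2 B2 CD.
Big-endian: lowest address holds the most-significant byte.
The bytes are already most-significant first: 0x3C7D8F6069A2B2CD.
0x3C7D8F6069A2B2CD = 4358797658616410829.

4358797658616410829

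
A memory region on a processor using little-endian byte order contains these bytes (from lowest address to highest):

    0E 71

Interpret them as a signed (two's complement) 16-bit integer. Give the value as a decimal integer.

Little-endian: lowest address holds the least-significant byte.
Reassemble most-significant byte first: 71 0E → 0x710E.
0x710E = 28942.

28942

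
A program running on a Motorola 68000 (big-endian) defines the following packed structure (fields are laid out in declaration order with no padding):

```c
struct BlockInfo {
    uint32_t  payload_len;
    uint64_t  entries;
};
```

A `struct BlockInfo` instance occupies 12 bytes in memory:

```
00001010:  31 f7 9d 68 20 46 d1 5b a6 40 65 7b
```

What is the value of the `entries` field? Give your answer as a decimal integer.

2325776449144907131

`entries` follows `payload_len` (4 bytes), so it starts at byte offset 4 and occupies 8 bytes.
Bytes at offsets 4..11: 20 46 D1 5B A6 40 65 7B.
Big-endian stores the most-significant byte at the lowest address.
The bytes are already most-significant first: 0x2046D15BA640657B.
0x2046D15BA640657B = 2325776449144907131.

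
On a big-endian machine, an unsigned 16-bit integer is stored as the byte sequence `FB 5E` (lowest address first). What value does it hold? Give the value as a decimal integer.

64350

Big-endian stores the most-significant byte at the lowest address.
The bytes are already most-significant first: 0xFB5E.
0xFB5E = 64350.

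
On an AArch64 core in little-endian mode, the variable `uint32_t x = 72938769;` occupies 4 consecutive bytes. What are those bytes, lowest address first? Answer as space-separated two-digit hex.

72938769 in hexadecimal, padded to 32 bits, is 0x0458F511.
Split into bytes (most-significant first): 04 58 F5 11.
Little-endian: lowest address holds the least-significant byte.
So at ascending addresses the bytes are 11 F5 58 04.

11 F5 58 04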